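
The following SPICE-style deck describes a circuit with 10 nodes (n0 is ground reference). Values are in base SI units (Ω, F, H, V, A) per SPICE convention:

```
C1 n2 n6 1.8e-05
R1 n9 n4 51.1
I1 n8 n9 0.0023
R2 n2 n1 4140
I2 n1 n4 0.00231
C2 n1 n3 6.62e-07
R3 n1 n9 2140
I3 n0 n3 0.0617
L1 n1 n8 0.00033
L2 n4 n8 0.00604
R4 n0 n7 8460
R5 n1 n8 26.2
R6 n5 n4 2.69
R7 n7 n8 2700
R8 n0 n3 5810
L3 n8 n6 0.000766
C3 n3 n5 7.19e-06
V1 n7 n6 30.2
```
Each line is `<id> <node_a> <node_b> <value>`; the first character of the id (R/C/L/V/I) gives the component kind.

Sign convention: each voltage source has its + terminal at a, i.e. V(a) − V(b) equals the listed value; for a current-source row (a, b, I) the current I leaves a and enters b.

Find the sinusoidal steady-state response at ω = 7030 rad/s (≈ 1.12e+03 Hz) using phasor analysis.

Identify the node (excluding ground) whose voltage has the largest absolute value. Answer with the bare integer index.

Element admittances at ω=7030 rad/s:
  Y(C1) = 0.000+0.1265j S between n2,n6
  Y(R1) = 0.01957+0.000j S between n9,n4
  I1: injects 0.0023 A into n9 (from n8)
  Y(R2) = 0.0002415+0.000j S between n2,n1
  I2: injects 0.00231 A into n4 (from n1)
  Y(C2) = 0.000+0.004654j S between n1,n3
  Y(R3) = 0.0004673+0.000j S between n1,n9
  I3: injects 0.0617 A into n3 (from n0)
  Y(L1) = 0.000-0.4311j S between n1,n8
  Y(L2) = 0.000-0.02355j S between n4,n8
  Y(R4) = 0.0001182+0.000j S between n0,n7
  Y(R5) = 0.03817+0.000j S between n1,n8
  Y(R6) = 0.3717+0.000j S between n5,n4
  Y(R7) = 0.0003704+0.000j S between n7,n8
  Y(R8) = 0.0001721+0.000j S between n0,n3
  Y(L3) = 0.000-0.1857j S between n8,n6
  Y(C3) = 0.000+0.05055j S between n3,n5
  V1: constraint V(n7)−V(n6) = 30.2
Assemble and solve the 10×10 MNA system:
  V(n1)=200.1-0.4669j  V(n2)=200.2-0.6591j  V(n3)=200.3+0.4526j  V(n4)=200.2+1.078j  V(n5)=200.3+1.076j  V(n6)=200.1-0.6591j  V(n7)=230.3-0.6591j  V(n8)=200.2-0.4522j  V(n9)=200.3+1.042j
  i(V1)=-0.03841+0.0001545j

7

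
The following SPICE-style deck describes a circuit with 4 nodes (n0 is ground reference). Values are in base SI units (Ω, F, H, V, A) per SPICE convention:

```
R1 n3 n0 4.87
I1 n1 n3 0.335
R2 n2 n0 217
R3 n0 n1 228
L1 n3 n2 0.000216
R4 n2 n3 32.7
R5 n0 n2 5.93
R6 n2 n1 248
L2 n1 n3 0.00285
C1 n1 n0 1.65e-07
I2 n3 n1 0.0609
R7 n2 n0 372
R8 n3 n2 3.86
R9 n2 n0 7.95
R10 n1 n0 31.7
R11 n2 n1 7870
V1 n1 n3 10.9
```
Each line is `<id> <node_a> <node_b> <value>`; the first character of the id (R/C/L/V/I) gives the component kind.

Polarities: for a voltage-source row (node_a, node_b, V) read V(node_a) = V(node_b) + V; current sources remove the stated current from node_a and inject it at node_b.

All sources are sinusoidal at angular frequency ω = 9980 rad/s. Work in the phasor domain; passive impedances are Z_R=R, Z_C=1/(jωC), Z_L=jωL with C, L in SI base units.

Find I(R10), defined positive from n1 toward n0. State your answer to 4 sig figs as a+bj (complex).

Apply KCL at each of the 3 non-ground nodes and solve the resulting linear system.
Node n1: branches {I1, R3, R6, L2, C1, I2, R10, R11, V1} → V_1 = 10.03-0.2062j
Node n2: branches {R2, L1, R4, R5, R6, R7, R8, R9, R11} → V_2 = -0.6011+0.1102j
Node n3: branches {R1, I1, L1, R4, L2, I2, R8, V1} → V_3 = -0.8731-0.2062j
Source currents: i(V1)=-0.6789+0.3754j

0.3163-0.006505j A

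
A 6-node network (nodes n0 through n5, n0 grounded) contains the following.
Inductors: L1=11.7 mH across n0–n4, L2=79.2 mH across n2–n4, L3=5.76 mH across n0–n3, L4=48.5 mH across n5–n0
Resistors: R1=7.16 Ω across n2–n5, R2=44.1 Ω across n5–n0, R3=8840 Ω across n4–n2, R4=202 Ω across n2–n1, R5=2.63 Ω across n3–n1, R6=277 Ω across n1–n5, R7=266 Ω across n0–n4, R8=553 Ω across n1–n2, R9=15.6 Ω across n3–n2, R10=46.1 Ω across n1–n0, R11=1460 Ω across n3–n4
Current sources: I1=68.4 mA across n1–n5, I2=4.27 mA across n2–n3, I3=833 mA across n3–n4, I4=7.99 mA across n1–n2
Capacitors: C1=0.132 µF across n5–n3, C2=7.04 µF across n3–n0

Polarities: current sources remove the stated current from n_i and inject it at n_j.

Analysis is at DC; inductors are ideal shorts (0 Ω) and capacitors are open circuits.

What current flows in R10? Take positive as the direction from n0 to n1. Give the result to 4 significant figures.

MNA unknowns: 5 node voltages V₁..V_5 plus 4 source currents (L1, L2, L3, L4)
L1: row V0−V4=0, i_L1 at 0,4
L2: row V2−V4=0, i_L2 at 2,4
R1: Y=0.1397 on G[2,5]
R2: Y=0.02268 on G[5,0]
R3: Y=0.0001131 on G[4,2]
I1: z[1]−=0.0684, z[5]+=0.0684
R4: Y=0.004950 on G[2,1]
R5: Y=0.3802 on G[3,1]
R6: Y=0.003610 on G[1,5]
R7: Y=0.003759 on G[0,4]
L3: row V0−V3=0, i_L3 at 0,3
C1: Y=0.000 on G[5,3]
I2: z[2]−=0.00427, z[3]+=0.00427
R8: Y=0.001808 on G[1,2]
R9: Y=0.06410 on G[3,2]
C2: Y=0.000 on G[3,0]
R10: Y=0.02169 on G[1,0]
R11: Y=0.0006849 on G[3,4]
I3: z[3]−=0.833, z[4]+=0.833
L4: row V5−V0=0, i_L4 at 5,0
I4: z[1]−=0.00799, z[2]+=0.00799
solve → V1=-0.1853, V2=0.000, V3=0.000, V4=0.000, V5=0.000
aux → i_L1=-0.8355, i_L2=0.002468, i_L3=0.8992, i_L4=0.06773

0.004019 A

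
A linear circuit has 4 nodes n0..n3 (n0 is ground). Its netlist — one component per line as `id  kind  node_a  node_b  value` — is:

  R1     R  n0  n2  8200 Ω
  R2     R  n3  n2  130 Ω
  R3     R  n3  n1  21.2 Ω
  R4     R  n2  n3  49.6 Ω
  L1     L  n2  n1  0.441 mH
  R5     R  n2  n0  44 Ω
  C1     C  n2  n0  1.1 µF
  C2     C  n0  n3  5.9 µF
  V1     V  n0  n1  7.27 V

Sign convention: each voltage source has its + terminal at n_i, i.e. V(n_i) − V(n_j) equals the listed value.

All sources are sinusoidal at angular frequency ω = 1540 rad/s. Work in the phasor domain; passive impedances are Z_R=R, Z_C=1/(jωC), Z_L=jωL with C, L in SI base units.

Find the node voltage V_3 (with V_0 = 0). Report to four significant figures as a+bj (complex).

Element admittances at ω=1540 rad/s:
  Y(R1) = 0.0001220+0.000j S between n0,n2
  Y(R2) = 0.007692+0.000j S between n3,n2
  Y(R3) = 0.04717+0.000j S between n3,n1
  Y(R4) = 0.02016+0.000j S between n2,n3
  Y(L1) = 0.000-1.472j S between n2,n1
  Y(R5) = 0.02273+0.000j S between n2,n0
  Y(C1) = 0.000+0.001694j S between n2,n0
  Y(C2) = 0.000+0.009086j S between n0,n3
  V1: constraint V(n0)−V(n1) = 7.27
Assemble and solve the 4×4 MNA system:
  V(n1)=-7.270+0.000j  V(n2)=-7.292+0.1156j  V(n3)=-7.168+0.9110j
  i(V1)=-0.1751-0.07484j

-7.168+0.9110j V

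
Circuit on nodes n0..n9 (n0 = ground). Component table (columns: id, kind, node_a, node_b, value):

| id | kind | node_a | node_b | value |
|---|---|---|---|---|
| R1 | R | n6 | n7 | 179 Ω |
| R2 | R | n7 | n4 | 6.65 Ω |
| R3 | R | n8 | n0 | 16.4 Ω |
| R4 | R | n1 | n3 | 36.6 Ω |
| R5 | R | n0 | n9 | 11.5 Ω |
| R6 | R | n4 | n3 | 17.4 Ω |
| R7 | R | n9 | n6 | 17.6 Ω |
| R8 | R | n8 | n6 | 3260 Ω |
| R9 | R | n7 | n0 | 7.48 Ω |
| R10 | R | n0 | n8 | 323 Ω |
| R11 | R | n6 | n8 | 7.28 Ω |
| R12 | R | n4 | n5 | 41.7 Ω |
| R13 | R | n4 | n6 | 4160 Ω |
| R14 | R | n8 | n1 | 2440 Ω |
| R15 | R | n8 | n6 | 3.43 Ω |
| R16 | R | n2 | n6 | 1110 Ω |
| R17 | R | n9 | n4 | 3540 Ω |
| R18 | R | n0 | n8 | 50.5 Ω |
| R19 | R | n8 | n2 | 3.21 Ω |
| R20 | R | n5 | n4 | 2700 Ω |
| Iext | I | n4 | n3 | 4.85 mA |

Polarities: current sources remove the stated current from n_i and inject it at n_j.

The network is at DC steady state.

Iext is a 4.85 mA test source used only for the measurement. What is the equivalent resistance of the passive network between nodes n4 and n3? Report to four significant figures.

Apply KCL at each of the 9 non-ground nodes and solve the resulting linear system.
Node n1: branches {R4, R14} → V_1 = 0.08213
Node n2: branches {R16, R19} → V_2 = 0.0002671
Node n3: branches {R4, R6, Iext} → V_3 = 0.08336
Node n4: branches {R2, R6, R12, R13, R17, R20, Iext} → V_4 = -0.0004499
Node n5: branches {R12, R20} → V_5 = -0.0004499
Node n6: branches {R1, R7, R8, R11, R13, R15, R16} → V_6 = 0.0002412
Node n7: branches {R1, R2, R9} → V_7 = -0.0002289
Node n8: branches {R3, R8, R10, R11, R14, R15, R18, R19} → V_8 = 0.0002671
Node n9: branches {R5, R7, R17} → V_9 = 9.426e-05

R_eq = 17.28 Ω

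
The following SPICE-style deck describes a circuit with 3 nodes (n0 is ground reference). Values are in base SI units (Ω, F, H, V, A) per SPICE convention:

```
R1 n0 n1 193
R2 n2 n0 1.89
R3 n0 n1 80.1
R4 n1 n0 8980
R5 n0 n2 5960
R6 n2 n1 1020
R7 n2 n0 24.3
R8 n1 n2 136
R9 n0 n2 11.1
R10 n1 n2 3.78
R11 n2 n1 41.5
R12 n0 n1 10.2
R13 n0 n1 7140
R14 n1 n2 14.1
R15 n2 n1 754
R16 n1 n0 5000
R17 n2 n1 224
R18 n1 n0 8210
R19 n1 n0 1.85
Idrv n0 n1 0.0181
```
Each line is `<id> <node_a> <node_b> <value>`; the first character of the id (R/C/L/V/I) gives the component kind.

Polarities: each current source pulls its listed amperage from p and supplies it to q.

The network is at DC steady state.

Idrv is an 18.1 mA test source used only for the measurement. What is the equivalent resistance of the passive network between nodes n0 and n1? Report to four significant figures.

R_eq = 1.117 Ω

MNA unknowns: 2 node voltages V₁..V_2
R1: Y=0.005181 on G[0,1]
R2: Y=0.5291 on G[2,0]
R3: Y=0.01248 on G[0,1]
R4: Y=0.0001114 on G[1,0]
R5: Y=0.0001678 on G[0,2]
R6: Y=0.0009804 on G[2,1]
R7: Y=0.04115 on G[2,0]
R8: Y=0.007353 on G[1,2]
R9: Y=0.09009 on G[0,2]
R10: Y=0.2646 on G[1,2]
R11: Y=0.02410 on G[2,1]
R12: Y=0.09804 on G[0,1]
R13: Y=0.0001401 on G[0,1]
R14: Y=0.07092 on G[1,2]
R15: Y=0.001326 on G[2,1]
R16: Y=0.0002000 on G[1,0]
R17: Y=0.004464 on G[2,1]
R18: Y=0.0001218 on G[1,0]
R19: Y=0.5405 on G[1,0]
Idrv: z[0]−=0.0181, z[1]+=0.0181
solve → V1=0.02021, V2=0.007303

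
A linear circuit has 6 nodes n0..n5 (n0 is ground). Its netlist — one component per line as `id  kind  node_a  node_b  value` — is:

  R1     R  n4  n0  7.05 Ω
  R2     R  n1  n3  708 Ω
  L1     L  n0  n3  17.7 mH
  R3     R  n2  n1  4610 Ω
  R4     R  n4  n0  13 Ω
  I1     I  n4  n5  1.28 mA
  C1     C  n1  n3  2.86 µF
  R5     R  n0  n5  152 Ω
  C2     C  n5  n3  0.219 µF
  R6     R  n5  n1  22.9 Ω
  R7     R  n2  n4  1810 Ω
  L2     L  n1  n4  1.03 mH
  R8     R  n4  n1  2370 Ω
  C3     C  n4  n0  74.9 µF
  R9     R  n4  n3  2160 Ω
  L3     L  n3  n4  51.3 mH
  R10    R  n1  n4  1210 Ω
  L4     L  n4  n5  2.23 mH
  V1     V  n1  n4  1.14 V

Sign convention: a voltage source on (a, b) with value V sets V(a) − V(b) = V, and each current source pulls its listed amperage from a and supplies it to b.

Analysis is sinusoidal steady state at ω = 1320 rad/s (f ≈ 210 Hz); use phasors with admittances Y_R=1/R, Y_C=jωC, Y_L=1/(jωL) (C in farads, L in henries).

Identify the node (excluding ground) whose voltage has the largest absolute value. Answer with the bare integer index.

1

Element admittances at ω=1320 rad/s:
  Y(R1) = 0.1418+0.000j S between n4,n0
  Y(R2) = 0.001412+0.000j S between n1,n3
  Y(L1) = 0.000-0.04280j S between n0,n3
  Y(R3) = 0.0002169+0.000j S between n2,n1
  Y(R4) = 0.07692+0.000j S between n4,n0
  I1: injects 0.00128 A into n5 (from n4)
  Y(C1) = 0.000+0.003775j S between n1,n3
  Y(R5) = 0.006579+0.000j S between n0,n5
  Y(C2) = 0.000+0.0002891j S between n5,n3
  Y(R6) = 0.04367+0.000j S between n5,n1
  Y(R7) = 0.0005525+0.000j S between n2,n4
  Y(L2) = 0.000-0.7355j S between n1,n4
  Y(R8) = 0.0004219+0.000j S between n4,n1
  Y(C3) = 0.000+0.09887j S between n4,n0
  Y(R9) = 0.0004630+0.000j S between n4,n3
  Y(L3) = 0.000-0.01477j S between n3,n4
  Y(R10) = 0.0008264+0.000j S between n1,n4
  Y(L4) = 0.000-0.3397j S between n4,n5
  V1: constraint V(n1)−V(n4) = 1.14
Assemble and solve the 6×6 MNA system:
  V(n1)=1.128-0.01435j  V(n2)=0.3090-0.01435j  V(n3)=-0.08152+0.02885j  V(n4)=-0.01240-0.01435j  V(n5)=0.009202+0.1331j
  i(V1)=-0.05231+0.8404j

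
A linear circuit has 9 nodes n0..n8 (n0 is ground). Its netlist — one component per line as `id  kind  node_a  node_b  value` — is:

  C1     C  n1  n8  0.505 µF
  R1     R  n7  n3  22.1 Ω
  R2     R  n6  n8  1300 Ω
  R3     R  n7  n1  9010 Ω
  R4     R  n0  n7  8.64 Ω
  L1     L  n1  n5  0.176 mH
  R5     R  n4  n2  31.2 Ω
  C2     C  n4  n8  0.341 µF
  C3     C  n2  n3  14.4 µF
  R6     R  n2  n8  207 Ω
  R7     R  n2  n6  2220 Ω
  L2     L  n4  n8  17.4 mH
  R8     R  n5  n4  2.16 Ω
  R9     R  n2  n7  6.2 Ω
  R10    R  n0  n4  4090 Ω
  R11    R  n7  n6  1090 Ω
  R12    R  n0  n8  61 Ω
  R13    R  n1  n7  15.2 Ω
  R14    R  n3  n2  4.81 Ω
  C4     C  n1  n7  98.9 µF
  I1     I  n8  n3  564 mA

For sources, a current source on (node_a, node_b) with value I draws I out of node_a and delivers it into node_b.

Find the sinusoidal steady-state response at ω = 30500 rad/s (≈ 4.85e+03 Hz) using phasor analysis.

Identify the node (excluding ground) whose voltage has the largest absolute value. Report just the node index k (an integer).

MNA unknowns: 8 node voltages V₁..V_8
C1: Y=0.000+0.01540j on G[1,8]
R1: Y=0.04525+0.000j on G[7,3]
R2: Y=0.0007692+0.000j on G[6,8]
R3: Y=0.0001110+0.000j on G[7,1]
R4: Y=0.1157+0.000j on G[0,7]
L1: Y=0.000-0.1863j on G[1,5]
R5: Y=0.03205+0.000j on G[4,2]
C2: Y=0.000+0.01040j on G[4,8]
C3: Y=0.000+0.4392j on G[2,3]
R6: Y=0.004831+0.000j on G[2,8]
R7: Y=0.0004505+0.000j on G[2,6]
L2: Y=0.000-0.001884j on G[4,8]
R8: Y=0.4630+0.000j on G[5,4]
R9: Y=0.1613+0.000j on G[2,7]
R10: Y=0.0002445+0.000j on G[0,4]
R11: Y=0.0009174+0.000j on G[7,6]
R12: Y=0.01639+0.000j on G[0,8]
R13: Y=0.06579+0.000j on G[1,7]
R14: Y=0.2079+0.000j on G[3,2]
C4: Y=0.000+3.016j on G[1,7]
I1: z[8]−=0.564, z[3]+=0.564
solve → V1=1.312-1.619j, V2=3.419-1.325j, V3=3.855-2.149j, V4=1.565-2.106j, V5=1.698-1.951j, V6=-2.234+3.339j, V7=1.395-1.708j, V8=-9.874+12.09j

8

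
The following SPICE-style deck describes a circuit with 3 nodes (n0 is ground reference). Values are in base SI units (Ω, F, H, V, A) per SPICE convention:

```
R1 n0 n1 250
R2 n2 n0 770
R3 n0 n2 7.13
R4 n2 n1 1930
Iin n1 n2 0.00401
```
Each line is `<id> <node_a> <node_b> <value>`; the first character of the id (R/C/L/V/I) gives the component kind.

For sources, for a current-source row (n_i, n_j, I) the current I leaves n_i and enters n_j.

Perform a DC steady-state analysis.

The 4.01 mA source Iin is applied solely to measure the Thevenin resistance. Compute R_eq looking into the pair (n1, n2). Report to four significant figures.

R_eq = 226.8 Ω

Apply KCL at each of the 2 non-ground nodes and solve the resulting linear system.
Node n1: branches {R1, R4, Iin} → V_1 = -0.8847
Node n2: branches {R2, R3, R4, Iin} → V_2 = 0.02500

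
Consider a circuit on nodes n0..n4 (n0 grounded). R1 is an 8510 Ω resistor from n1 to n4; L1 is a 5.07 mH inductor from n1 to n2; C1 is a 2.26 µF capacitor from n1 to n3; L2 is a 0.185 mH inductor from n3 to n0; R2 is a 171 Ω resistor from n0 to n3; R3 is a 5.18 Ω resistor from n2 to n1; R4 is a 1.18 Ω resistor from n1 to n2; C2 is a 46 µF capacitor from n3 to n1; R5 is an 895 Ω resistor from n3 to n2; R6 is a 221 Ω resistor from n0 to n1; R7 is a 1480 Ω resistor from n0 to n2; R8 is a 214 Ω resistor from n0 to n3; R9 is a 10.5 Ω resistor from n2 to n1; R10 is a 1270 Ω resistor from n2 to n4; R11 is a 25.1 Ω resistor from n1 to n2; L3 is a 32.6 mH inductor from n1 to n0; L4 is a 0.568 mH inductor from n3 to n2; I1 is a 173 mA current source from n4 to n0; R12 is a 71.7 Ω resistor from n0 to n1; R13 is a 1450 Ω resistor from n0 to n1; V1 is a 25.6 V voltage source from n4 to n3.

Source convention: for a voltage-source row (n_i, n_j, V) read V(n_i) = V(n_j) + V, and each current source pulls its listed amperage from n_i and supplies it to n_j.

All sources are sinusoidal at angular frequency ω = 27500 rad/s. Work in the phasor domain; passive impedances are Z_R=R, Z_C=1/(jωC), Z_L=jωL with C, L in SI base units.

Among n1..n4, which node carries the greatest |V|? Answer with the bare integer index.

Element admittances at ω=27500 rad/s:
  Y(R1) = 0.0001175+0.000j S between n1,n4
  Y(L1) = 0.000-0.007172j S between n1,n2
  Y(C1) = 0.000+0.06215j S between n1,n3
  Y(L2) = 0.000-0.1966j S between n3,n0
  Y(R2) = 0.005848+0.000j S between n0,n3
  Y(R3) = 0.1931+0.000j S between n2,n1
  Y(R4) = 0.8475+0.000j S between n1,n2
  Y(C2) = 0.000+1.265j S between n3,n1
  Y(R5) = 0.001117+0.000j S between n3,n2
  Y(R6) = 0.004525+0.000j S between n0,n1
  Y(R7) = 0.0006757+0.000j S between n0,n2
  Y(R8) = 0.004673+0.000j S between n0,n3
  Y(R9) = 0.09524+0.000j S between n2,n1
  Y(R10) = 0.0007874+0.000j S between n2,n4
  Y(R11) = 0.03984+0.000j S between n1,n2
  Y(L3) = 0.000-0.001115j S between n1,n0
  Y(L4) = 0.000-0.06402j S between n3,n2
  I1: injects 0.173 A into n0 (from n4)
  Y(R12) = 0.01395+0.000j S between n0,n1
  Y(R13) = 0.0006897+0.000j S between n0,n1
  V1: constraint V(n4)−V(n3) = 25.6
Assemble and solve the 5×5 MNA system:
  V(n1)=-0.1190-0.8769j  V(n2)=-0.1009-0.8744j  V(n3)=-0.1336-0.8561j  V(n4)=25.47-0.8561j
  i(V1)=-0.1961-1.691e-05j

4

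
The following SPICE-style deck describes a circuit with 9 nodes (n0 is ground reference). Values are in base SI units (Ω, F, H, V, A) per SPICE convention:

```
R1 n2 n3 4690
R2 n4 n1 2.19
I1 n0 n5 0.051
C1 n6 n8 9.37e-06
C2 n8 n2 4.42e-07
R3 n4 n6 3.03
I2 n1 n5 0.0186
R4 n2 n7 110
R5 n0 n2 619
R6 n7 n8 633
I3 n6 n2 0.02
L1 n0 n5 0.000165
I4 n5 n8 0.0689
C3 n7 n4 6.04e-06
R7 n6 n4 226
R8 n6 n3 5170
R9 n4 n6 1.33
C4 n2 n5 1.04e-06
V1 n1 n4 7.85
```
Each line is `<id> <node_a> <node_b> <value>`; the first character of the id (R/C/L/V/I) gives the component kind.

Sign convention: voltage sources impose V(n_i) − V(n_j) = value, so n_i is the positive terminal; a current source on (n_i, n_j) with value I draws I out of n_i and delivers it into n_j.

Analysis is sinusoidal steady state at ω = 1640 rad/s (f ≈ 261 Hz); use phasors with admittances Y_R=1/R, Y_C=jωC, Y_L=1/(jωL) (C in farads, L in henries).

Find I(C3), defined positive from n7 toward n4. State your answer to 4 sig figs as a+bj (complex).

-0.02313-0.007417j A

Element admittances at ω=1640 rad/s:
  Y(R1) = 0.0002132+0.000j S between n2,n3
  Y(R2) = 0.4566+0.000j S between n4,n1
  I1: injects 0.051 A into n5 (from n0)
  Y(C1) = 0.000+0.01537j S between n6,n8
  Y(C2) = 0.000+0.0007249j S between n8,n2
  Y(R3) = 0.3300+0.000j S between n4,n6
  I2: injects 0.0186 A into n5 (from n1)
  Y(R4) = 0.009091+0.000j S between n2,n7
  Y(R5) = 0.001616+0.000j S between n0,n2
  Y(R6) = 0.001580+0.000j S between n7,n8
  I3: injects 0.02 A into n2 (from n6)
  Y(L1) = 0.000-3.695j S between n0,n5
  I4: injects 0.0689 A into n8 (from n5)
  Y(C3) = 0.000+0.009906j S between n7,n4
  Y(R7) = 0.004425+0.000j S between n6,n4
  Y(R8) = 0.0001934+0.000j S between n6,n3
  Y(R9) = 0.7519+0.000j S between n4,n6
  Y(C4) = 0.000+0.001706j S between n2,n5
  V1: constraint V(n1)−V(n4) = 7.85
Assemble and solve the 9×9 MNA system:
  V(n1)=26.08-18.17j  V(n2)=14.72-15.54j  V(n3)=16.40-16.79j  V(n4)=18.23-18.17j  V(n5)=-0.006795+0.007367j  V(n6)=18.27-18.16j  V(n7)=17.48-15.84j  V(n8)=18.73-22.20j
  i(V1)=-3.603+0.000j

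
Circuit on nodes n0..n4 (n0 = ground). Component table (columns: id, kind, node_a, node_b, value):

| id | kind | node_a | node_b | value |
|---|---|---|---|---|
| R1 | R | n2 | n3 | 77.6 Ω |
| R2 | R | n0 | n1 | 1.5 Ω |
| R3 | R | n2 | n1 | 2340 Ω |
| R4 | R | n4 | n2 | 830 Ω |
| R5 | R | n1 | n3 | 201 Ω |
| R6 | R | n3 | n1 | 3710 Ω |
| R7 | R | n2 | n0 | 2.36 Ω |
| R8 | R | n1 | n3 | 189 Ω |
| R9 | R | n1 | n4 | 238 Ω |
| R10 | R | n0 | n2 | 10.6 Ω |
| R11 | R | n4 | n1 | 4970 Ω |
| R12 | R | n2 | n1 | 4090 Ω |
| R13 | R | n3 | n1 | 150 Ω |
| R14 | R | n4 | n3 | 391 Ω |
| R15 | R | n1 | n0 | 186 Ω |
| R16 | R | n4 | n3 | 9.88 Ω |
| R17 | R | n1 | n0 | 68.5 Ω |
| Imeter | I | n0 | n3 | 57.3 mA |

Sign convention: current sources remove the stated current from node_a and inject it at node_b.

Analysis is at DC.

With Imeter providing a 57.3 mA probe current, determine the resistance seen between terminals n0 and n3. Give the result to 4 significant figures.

R_eq = 29.08 Ω

MNA unknowns: 4 node voltages V₁..V_4
R1: Y=0.01289 on G[2,3]
R2: Y=0.6667 on G[0,1]
R3: Y=0.0004274 on G[2,1]
R4: Y=0.001205 on G[4,2]
R5: Y=0.004975 on G[1,3]
R6: Y=0.0002695 on G[3,1]
R7: Y=0.4237 on G[2,0]
R8: Y=0.005291 on G[1,3]
R9: Y=0.004202 on G[1,4]
R10: Y=0.09434 on G[0,2]
R11: Y=0.0002012 on G[4,1]
R12: Y=0.0002445 on G[2,1]
R13: Y=0.006667 on G[3,1]
R14: Y=0.002558 on G[4,3]
R15: Y=0.005376 on G[1,0]
R16: Y=0.1012 on G[4,3]
R17: Y=0.01460 on G[1,0]
Imeter: z[0]−=0.0573, z[3]+=0.0573
solve → V1=0.05030, V2=0.04394, V3=1.666, V4=1.583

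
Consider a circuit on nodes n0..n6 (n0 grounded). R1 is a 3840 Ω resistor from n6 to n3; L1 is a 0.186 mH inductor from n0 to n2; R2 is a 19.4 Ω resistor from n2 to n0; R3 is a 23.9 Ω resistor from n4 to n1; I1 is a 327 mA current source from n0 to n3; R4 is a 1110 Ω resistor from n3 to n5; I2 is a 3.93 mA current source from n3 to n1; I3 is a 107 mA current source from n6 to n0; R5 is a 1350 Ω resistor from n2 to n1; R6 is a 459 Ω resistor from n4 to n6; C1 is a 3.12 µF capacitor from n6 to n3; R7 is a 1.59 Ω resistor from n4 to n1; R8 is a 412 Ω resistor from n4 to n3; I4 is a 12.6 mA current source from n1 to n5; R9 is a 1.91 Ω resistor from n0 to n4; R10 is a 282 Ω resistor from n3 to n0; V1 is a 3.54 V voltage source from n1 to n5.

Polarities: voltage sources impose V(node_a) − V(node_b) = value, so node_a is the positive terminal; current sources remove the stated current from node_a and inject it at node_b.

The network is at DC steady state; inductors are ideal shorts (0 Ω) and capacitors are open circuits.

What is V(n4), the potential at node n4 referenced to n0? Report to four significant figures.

0.1255 V

Element admittances at DC:
  Y(R1) = 0.0002604 S between n6,n3
  L1: short n0↔n2 (DC inductor)
  Y(R2) = 0.05155 S between n2,n0
  Y(R3) = 0.04184 S between n4,n1
  I1: injects 0.327 A into n3 (from n0)
  Y(R4) = 0.0009009 S between n3,n5
  I2: injects 0.00393 A into n1 (from n3)
  I3: injects 0.107 A into n0 (from n6)
  Y(R5) = 0.0007407 S between n2,n1
  Y(R6) = 0.002179 S between n4,n6
  Y(C1) = 0.000 S between n6,n3
  Y(R7) = 0.6289 S between n4,n1
  Y(R8) = 0.002427 S between n4,n3
  I4: injects 0.0126 A into n5 (from n1)
  Y(R9) = 0.5236 S between n0,n4
  Y(R10) = 0.003546 S between n3,n0
  V1: constraint V(n1)−V(n5) = 3.54
Assemble and solve the 8×8 MNA system:
  V(n1)=0.1940  V(n2)=0.000  V(n3)=43.47  V(n4)=0.1255  V(n5)=-3.346  V(n6)=-39.12
  i(L1)=-0.0001437  i(V1)=-0.05478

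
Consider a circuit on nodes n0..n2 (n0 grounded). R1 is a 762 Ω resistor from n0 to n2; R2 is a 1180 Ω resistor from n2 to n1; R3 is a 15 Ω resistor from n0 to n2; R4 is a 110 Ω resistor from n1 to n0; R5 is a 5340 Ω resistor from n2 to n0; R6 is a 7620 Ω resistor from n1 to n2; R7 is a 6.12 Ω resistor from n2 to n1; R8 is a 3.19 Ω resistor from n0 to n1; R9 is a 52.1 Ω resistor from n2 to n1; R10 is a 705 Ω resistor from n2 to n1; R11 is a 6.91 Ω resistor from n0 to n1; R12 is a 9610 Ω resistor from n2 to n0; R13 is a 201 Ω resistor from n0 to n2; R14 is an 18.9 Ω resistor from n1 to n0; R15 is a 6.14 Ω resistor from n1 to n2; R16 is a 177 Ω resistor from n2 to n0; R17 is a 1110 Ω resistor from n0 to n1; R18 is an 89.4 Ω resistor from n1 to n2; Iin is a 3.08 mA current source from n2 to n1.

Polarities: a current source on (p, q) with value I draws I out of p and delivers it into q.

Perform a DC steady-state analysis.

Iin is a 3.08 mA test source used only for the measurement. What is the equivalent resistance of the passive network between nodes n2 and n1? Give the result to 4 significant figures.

R_eq = 2.339 Ω

Apply KCL at each of the 2 non-ground nodes and solve the resulting linear system.
Node n1: branches {R2, R4, R6, R7, R8, R9, R10, R11, R14, R15, R17, R18, Iin} → V_1 = 0.0009472
Node n2: branches {R1, R2, R3, R5, R6, R7, R9, R10, R12, R13, R15, R16, R18, Iin} → V_2 = -0.006256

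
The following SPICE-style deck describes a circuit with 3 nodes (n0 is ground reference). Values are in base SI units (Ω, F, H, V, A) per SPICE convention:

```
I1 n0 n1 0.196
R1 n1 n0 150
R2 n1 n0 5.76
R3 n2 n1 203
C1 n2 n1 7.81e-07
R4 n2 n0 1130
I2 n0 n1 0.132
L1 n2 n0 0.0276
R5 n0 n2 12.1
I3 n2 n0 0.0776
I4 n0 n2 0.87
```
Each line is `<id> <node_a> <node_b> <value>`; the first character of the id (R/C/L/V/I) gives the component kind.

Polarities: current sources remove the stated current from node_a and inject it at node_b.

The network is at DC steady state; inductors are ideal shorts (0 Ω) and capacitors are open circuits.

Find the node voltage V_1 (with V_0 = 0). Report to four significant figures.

1.771 V

Element admittances at DC:
  I1: injects 0.196 A into n1 (from n0)
  Y(R1) = 0.006667 S between n1,n0
  Y(R2) = 0.1736 S between n1,n0
  Y(R3) = 0.004926 S between n2,n1
  Y(C1) = 0.000 S between n2,n1
  Y(R4) = 0.0008850 S between n2,n0
  I2: injects 0.132 A into n1 (from n0)
  L1: short n2↔n0 (DC inductor)
  Y(R5) = 0.08264 S between n0,n2
  I3: injects 0.0776 A into n0 (from n2)
  I4: injects 0.87 A into n2 (from n0)
Assemble and solve the 3×3 MNA system:
  V(n1)=1.771  V(n2)=0.000
  i(L1)=0.8011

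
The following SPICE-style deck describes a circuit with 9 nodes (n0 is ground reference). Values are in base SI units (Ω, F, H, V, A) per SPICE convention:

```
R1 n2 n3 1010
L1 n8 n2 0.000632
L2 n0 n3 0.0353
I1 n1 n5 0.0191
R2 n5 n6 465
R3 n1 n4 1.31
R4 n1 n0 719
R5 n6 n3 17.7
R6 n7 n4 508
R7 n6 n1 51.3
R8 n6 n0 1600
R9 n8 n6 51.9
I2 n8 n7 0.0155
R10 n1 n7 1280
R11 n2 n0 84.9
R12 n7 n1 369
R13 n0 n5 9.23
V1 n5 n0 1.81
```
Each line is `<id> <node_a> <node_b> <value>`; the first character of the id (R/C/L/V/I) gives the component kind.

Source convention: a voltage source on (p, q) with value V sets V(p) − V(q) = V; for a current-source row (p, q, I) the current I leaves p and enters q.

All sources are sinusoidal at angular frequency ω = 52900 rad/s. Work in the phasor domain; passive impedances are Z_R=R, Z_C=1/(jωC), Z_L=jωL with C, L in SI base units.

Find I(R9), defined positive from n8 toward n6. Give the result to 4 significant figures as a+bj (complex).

-0.003830-0.001031j A

Element admittances at ω=52900 rad/s:
  Y(R1) = 0.0009901+0.000j S between n2,n3
  Y(L1) = 0.000-0.02991j S between n8,n2
  Y(L2) = 0.000-0.0005355j S between n0,n3
  I1: injects 0.0191 A into n5 (from n1)
  Y(R2) = 0.002151+0.000j S between n5,n6
  Y(R3) = 0.7634+0.000j S between n1,n4
  Y(R4) = 0.001391+0.000j S between n1,n0
  Y(R5) = 0.05650+0.000j S between n6,n3
  Y(R6) = 0.001969+0.000j S between n7,n4
  Y(R7) = 0.01949+0.000j S between n6,n1
  Y(R8) = 0.0006250+0.000j S between n6,n0
  Y(R9) = 0.01927+0.000j S between n8,n6
  I2: injects 0.0155 A into n7 (from n8)
  Y(R10) = 0.0007813+0.000j S between n1,n7
  Y(R11) = 0.01178+0.000j S between n2,n0
  Y(R12) = 0.002710+0.000j S between n7,n1
  Y(R13) = 0.1083+0.000j S between n0,n5
  V1: constraint V(n5)−V(n0) = 1.81
Assemble and solve the 9×9 MNA system:
  V(n1)=-0.9309-0.2591j  V(n2)=-0.9770+0.05906j  V(n3)=-0.8129-0.2794j  V(n4)=-0.9236-0.2591j  V(n5)=1.810+0.000j  V(n6)=-0.8127-0.2776j  V(n7)=1.911-0.2591j  V(n8)=-1.011-0.3311j
  i(V1)=-0.1826-0.0005970j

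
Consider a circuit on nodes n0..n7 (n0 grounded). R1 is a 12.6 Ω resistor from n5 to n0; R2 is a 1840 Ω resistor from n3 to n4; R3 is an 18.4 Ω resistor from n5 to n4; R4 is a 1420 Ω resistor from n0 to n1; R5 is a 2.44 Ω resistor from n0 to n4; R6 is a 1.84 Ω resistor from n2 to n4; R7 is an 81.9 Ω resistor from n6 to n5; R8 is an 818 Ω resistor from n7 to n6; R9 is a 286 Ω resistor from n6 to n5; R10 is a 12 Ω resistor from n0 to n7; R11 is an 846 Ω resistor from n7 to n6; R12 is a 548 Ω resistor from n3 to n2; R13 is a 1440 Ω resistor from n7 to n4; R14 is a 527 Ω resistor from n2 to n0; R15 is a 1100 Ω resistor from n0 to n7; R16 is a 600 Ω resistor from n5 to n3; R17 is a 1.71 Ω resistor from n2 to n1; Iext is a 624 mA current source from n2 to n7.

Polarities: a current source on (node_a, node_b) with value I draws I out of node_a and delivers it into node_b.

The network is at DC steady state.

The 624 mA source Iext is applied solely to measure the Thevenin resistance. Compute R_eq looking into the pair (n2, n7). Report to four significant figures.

Element admittances at DC:
  Y(R1) = 0.07937 S between n5,n0
  Y(R2) = 0.0005435 S between n3,n4
  Y(R3) = 0.05435 S between n5,n4
  Y(R4) = 0.0007042 S between n0,n1
  Y(R5) = 0.4098 S between n0,n4
  Y(R6) = 0.5435 S between n2,n4
  Y(R7) = 0.01221 S between n6,n5
  Y(R8) = 0.001222 S between n7,n6
  Y(R9) = 0.003497 S between n6,n5
  Y(R10) = 0.08333 S between n0,n7
  Y(R11) = 0.001182 S between n7,n6
  Y(R12) = 0.001825 S between n3,n2
  Y(R13) = 0.0006944 S between n7,n4
  Y(R14) = 0.001898 S between n2,n0
  Y(R15) = 0.0009091 S between n0,n7
  Y(R16) = 0.001667 S between n5,n3
  Y(R17) = 0.5848 S between n2,n1
  Iext: injects 0.624 A into n7 (from n2)
Assemble and solve the 7×7 MNA system:
  V(n1)=-2.496  V(n2)=-2.499  V(n3)=-1.500  V(n4)=-1.366  V(n5)=-0.4500  V(n6)=0.5589  V(n7)=7.149

R_eq = 15.46 Ω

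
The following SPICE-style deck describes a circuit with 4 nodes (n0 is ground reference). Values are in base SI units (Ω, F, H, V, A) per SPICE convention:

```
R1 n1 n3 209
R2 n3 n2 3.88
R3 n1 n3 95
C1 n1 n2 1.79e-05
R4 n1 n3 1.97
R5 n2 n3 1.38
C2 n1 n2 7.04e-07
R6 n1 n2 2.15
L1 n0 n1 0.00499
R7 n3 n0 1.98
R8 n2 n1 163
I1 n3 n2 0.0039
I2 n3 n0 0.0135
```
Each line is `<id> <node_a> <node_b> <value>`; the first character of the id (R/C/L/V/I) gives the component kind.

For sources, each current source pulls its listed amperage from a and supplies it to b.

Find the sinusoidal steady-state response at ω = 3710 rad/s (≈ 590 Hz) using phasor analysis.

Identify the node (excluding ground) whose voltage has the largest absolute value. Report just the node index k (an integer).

3

MNA unknowns: 3 node voltages V₁..V_3
R1: Y=0.004785+0.000j on G[1,3]
R2: Y=0.2577+0.000j on G[3,2]
R3: Y=0.01053+0.000j on G[1,3]
C1: Y=0.000+0.06641j on G[1,2]
R4: Y=0.5076+0.000j on G[1,3]
R5: Y=0.7246+0.000j on G[2,3]
C2: Y=0.000+0.002612j on G[1,2]
R6: Y=0.4651+0.000j on G[1,2]
L1: Y=0.000-0.05402j on G[0,1]
R7: Y=0.5051+0.000j on G[3,0]
R8: Y=0.006135+0.000j on G[2,1]
I1: z[3]−=0.0039, z[2]+=0.0039
I2: z[3]−=0.0135, z[0]+=0.0135
solve → V1=-0.02457-0.004119j, V2=-0.02301-0.003186j, V3=-0.02629-0.002628j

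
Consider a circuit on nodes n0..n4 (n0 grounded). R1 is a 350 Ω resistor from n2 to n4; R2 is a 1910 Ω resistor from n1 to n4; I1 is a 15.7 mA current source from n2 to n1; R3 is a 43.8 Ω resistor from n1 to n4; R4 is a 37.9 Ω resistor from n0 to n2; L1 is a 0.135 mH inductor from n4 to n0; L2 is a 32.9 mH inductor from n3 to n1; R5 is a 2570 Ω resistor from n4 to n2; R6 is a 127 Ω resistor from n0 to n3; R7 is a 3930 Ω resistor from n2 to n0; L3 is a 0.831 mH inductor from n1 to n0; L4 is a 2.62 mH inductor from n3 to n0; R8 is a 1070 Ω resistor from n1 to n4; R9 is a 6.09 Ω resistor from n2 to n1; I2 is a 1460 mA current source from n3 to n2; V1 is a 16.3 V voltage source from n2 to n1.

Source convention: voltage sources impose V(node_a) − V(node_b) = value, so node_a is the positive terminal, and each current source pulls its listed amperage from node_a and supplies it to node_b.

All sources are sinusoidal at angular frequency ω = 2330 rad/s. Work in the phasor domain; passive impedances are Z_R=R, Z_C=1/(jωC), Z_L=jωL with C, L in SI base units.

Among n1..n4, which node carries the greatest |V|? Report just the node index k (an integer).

2

MNA unknowns: 4 node voltages V₁..V_4 plus 1 source current (V1)
R1: Y=0.002857+0.000j on G[2,4]
R2: Y=0.0005236+0.000j on G[1,4]
I1: z[2]−=0.0157, z[1]+=0.0157
R3: Y=0.02283+0.000j on G[1,4]
R4: Y=0.02639+0.000j on G[0,2]
L1: Y=0.000-3.179j on G[4,0]
L2: Y=0.000-0.01305j on G[3,1]
R5: Y=0.0003891+0.000j on G[4,2]
R6: Y=0.007874+0.000j on G[0,3]
R7: Y=0.0002545+0.000j on G[2,0]
L3: Y=0.000-0.5165j on G[1,0]
L4: Y=0.000-0.1638j on G[3,0]
R8: Y=0.0009346+0.000j on G[1,4]
R9: Y=0.1642+0.000j on G[2,1]
I2: z[3]−=1.46, z[2]+=1.46
V1: row V2−V1=16.3, i_V1 at 2,1
solve → V1=0.1562+1.621j, V2=16.46+1.621j, V3=-0.3500-8.120j, V4=-0.01388+0.01812j
aux → i_V1=-1.724-0.04837j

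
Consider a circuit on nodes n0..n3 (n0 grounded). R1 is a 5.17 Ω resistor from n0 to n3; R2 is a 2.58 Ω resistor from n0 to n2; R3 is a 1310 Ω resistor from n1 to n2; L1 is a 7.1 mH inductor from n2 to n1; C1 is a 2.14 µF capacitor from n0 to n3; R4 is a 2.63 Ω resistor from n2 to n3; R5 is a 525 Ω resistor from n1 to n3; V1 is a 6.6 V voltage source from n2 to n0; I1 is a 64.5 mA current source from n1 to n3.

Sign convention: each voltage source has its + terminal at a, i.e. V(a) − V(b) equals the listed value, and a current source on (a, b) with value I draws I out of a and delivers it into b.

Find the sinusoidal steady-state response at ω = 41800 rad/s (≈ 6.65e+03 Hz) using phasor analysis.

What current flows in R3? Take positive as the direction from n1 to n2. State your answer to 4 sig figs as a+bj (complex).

MNA unknowns: 3 node voltages V₁..V_3 plus 1 source current (V1)
R1: Y=0.1934+0.000j on G[0,3]
R2: Y=0.3876+0.000j on G[0,2]
R3: Y=0.0007634+0.000j on G[1,2]
L1: Y=0.000-0.003369j on G[2,1]
C1: Y=0.000+0.08945j on G[0,3]
R4: Y=0.3802+0.000j on G[2,3]
R5: Y=0.001905+0.000j on G[1,3]
V1: row V2−V0=6.6, i_V1 at 2,0
I1: z[1]−=0.0645, z[3]+=0.0645
solve → V1=-3.086-12.74j, V2=6.600+0.000j, V3=4.350-0.7183j
aux → i_V1=-3.464-0.2502j

-0.007394-0.009729j A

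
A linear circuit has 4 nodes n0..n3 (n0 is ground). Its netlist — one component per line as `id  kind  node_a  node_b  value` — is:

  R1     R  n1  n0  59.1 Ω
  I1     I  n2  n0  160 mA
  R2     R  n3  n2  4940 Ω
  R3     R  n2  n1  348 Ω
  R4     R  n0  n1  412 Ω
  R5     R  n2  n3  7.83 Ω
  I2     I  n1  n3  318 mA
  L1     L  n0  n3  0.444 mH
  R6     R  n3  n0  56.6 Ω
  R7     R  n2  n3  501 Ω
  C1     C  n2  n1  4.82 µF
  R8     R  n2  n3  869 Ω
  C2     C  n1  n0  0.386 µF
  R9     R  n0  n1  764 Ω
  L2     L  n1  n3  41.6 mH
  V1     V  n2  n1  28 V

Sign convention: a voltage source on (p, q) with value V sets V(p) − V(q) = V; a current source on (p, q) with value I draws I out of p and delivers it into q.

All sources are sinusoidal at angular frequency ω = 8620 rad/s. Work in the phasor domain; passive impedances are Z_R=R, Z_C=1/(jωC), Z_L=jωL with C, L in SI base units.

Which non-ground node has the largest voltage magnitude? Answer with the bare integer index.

Element admittances at ω=8620 rad/s:
  Y(R1) = 0.01692+0.000j S between n1,n0
  I1: injects 0.16 A into n0 (from n2)
  Y(R2) = 0.0002024+0.000j S between n3,n2
  Y(R3) = 0.002874+0.000j S between n2,n1
  Y(R4) = 0.002427+0.000j S between n0,n1
  Y(R5) = 0.1277+0.000j S between n2,n3
  I2: injects 0.318 A into n3 (from n1)
  Y(L1) = 0.000-0.2613j S between n0,n3
  Y(R6) = 0.01767+0.000j S between n3,n0
  Y(R7) = 0.001996+0.000j S between n2,n3
  Y(C1) = 0.000+0.04155j S between n2,n1
  Y(R8) = 0.001151+0.000j S between n2,n3
  Y(C2) = 0.000+0.003327j S between n1,n0
  Y(R9) = 0.001309+0.000j S between n0,n1
  Y(L2) = 0.000-0.002789j S between n1,n3
  V1: constraint V(n2)−V(n1) = 28
Assemble and solve the 4×4 MNA system:
  V(n1)=-27.41+1.466j  V(n2)=0.5869+1.466j  V(n3)=-0.1262+1.582j
  i(V1)=-0.3339-1.148j

1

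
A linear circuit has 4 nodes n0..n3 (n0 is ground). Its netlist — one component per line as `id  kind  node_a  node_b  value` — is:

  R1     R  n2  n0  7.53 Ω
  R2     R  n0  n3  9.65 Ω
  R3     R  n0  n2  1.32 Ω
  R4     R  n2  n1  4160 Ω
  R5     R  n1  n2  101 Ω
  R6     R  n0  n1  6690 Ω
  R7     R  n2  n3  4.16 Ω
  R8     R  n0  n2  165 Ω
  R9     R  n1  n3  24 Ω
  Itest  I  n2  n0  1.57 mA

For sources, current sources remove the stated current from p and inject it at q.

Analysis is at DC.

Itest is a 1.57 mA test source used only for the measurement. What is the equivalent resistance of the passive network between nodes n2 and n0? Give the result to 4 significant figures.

MNA unknowns: 3 node voltages V₁..V_3
R1: Y=0.1328 on G[2,0]
R2: Y=0.1036 on G[0,3]
R3: Y=0.7576 on G[0,2]
R4: Y=0.0002404 on G[2,1]
R5: Y=0.009901 on G[1,2]
R6: Y=0.0001495 on G[0,1]
R7: Y=0.2404 on G[2,3]
R8: Y=0.006061 on G[0,2]
R9: Y=0.04167 on G[1,3]
Itest: z[2]−=0.00157, z[0]+=0.00157
solve → V1=-0.001232, V2=-0.001619, V3=-0.001142

R_eq = 1.031 Ω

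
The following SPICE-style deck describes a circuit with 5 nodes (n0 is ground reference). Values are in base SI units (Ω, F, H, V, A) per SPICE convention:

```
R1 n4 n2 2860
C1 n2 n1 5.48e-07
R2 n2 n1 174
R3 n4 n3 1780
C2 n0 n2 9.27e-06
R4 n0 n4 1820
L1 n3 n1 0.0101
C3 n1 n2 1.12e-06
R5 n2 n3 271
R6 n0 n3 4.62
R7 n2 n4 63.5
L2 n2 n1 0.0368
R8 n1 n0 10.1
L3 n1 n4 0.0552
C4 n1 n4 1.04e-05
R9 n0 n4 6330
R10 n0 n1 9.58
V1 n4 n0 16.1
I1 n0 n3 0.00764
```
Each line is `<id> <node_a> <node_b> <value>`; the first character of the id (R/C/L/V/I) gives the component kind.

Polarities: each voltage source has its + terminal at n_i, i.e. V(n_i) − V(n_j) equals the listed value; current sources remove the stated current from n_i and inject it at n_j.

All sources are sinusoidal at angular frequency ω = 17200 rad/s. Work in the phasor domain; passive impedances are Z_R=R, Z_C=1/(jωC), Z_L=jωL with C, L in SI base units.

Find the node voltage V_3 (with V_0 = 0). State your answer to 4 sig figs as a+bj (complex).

MNA unknowns: 4 node voltages V₁..V_4 plus 1 source current (V1)
R1: Y=0.0003497+0.000j on G[4,2]
C1: Y=0.000+0.009426j on G[2,1]
R2: Y=0.005747+0.000j on G[2,1]
R3: Y=0.0005618+0.000j on G[4,3]
C2: Y=0.000+0.1594j on G[0,2]
R4: Y=0.0005495+0.000j on G[0,4]
L1: Y=0.000-0.005756j on G[3,1]
C3: Y=0.000+0.01926j on G[1,2]
R5: Y=0.003690+0.000j on G[2,3]
R6: Y=0.2165+0.000j on G[0,3]
R7: Y=0.01575+0.000j on G[2,4]
L2: Y=0.000-0.001580j on G[2,1]
R8: Y=0.09901+0.000j on G[1,0]
L3: Y=0.000-0.001053j on G[1,4]
C4: Y=0.000+0.1789j on G[1,4]
R9: Y=0.0001580+0.000j on G[0,4]
R10: Y=0.1044+0.000j on G[0,1]
V1: row V4−V0=16.1, i_V1 at 4,0
I1: z[0]−=0.00764, z[3]+=0.00764
solve → V1=6.952+7.216j, V2=1.282-0.3851j, V3=0.2899-0.1802j, V4=16.10+0.000j
aux → i_V1=-1.542-1.633j

0.2899-0.1802j V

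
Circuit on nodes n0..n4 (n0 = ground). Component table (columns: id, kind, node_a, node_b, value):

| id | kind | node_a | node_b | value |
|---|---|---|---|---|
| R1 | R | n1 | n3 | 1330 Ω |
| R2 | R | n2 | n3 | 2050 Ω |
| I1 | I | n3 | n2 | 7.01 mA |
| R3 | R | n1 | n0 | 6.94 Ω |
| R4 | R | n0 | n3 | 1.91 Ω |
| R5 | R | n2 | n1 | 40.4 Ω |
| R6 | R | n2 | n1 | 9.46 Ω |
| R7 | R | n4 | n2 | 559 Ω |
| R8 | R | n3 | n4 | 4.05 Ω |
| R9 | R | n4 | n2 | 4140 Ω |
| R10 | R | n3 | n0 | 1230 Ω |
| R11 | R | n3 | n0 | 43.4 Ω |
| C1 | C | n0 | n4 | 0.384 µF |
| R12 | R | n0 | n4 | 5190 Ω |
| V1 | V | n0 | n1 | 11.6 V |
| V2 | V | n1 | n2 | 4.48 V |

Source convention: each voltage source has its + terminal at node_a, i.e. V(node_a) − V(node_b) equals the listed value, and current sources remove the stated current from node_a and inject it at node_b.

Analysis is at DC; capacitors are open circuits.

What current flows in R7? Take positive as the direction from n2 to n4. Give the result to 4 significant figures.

MNA unknowns: 4 node voltages V₁..V_4 plus 2 source currents (V1, V2)
R1: Y=0.0007519 on G[1,3]
R2: Y=0.0004878 on G[2,3]
I1: z[3]−=0.00701, z[2]+=0.00701
R3: Y=0.1441 on G[1,0]
R4: Y=0.5236 on G[0,3]
R5: Y=0.02475 on G[2,1]
R6: Y=0.1057 on G[2,1]
R7: Y=0.001789 on G[4,2]
R8: Y=0.2469 on G[3,4]
R9: Y=0.0002415 on G[4,2]
R10: Y=0.0008130 on G[3,0]
R11: Y=0.02304 on G[3,0]
C1: Y=0.000 on G[0,4]
R12: Y=0.0001927 on G[0,4]
V1: row V0−V1=11.6, i_V1 at 0,1
V2: row V1−V2=4.48, i_V2 at 1,2
solve → V1=-11.60, V2=-16.08, V3=-0.1015, V4=-0.2317
aux → i_V1=-1.727, i_V2=-0.6314

-0.02835 A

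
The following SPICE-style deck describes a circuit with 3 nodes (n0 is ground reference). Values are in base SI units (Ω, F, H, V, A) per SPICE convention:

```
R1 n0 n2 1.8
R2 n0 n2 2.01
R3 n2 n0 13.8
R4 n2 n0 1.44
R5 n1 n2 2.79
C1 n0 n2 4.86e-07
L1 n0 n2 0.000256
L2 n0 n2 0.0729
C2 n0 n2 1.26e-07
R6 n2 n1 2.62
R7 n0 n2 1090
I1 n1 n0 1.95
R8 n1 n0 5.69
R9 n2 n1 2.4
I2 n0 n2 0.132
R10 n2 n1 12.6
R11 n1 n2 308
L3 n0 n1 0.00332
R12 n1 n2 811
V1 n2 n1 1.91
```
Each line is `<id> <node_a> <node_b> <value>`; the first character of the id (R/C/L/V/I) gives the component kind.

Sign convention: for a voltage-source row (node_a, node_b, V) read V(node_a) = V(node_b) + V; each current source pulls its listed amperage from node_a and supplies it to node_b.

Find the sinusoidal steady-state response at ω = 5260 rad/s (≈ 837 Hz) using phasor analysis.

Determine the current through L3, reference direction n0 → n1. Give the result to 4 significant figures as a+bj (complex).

Apply KCL at each of the 2 non-ground nodes and solve the resulting linear system.
Node n1: branches {R5, R6, I1, R8, R9, R10, R11, L3, R12, V1} → V_1 = -2.531-0.3034j
Node n2: branches {R1, R2, R3, R4, R5, C1, L1, L2, C2, R6, R7, R9, I2, R10, R11, R12, V1} → V_2 = -0.6210-0.3034j
Source currents: i(V1)=-0.8818+0.09162j

0.01737-0.1449j A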